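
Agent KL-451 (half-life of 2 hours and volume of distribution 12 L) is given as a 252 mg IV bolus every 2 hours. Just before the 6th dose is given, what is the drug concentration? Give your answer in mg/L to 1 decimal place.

20.3 mg/L

f = (1/2)^(τ/t½) = (1/2)^(2/2) ≈ 0.5000.
C₀ = D/Vd = 252/12 ≈ 21.000 mg/L.
Before the 6th dose, 5 doses have been given. Superposition: Cmin = C₀·(f + f² + … + f^5).
≈ 21.000 × (0.5000 + 0.2500 + 0.1250 + 0.0625 + 0.0313) ≈ 21.000 × 0.9688 ≈ 20.345 mg/L.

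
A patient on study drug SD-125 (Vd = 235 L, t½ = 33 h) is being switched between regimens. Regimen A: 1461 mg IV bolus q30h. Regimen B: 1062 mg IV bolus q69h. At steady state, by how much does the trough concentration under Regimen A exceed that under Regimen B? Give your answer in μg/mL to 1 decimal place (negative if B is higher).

Regimen A: f = (1/2)^(30/33) ≈ 0.5325; Cmin,ss = (1461/235)·f/(1−f) ≈ 7.081 μg/mL.
Regimen B: f = (1/2)^(69/33) ≈ 0.2347; Cmin,ss = (1062/235)·f/(1−f) ≈ 1.386 μg/mL.
Difference ≈ 7.081 − 1.386 ≈ 5.695 μg/mL.

5.7 μg/mL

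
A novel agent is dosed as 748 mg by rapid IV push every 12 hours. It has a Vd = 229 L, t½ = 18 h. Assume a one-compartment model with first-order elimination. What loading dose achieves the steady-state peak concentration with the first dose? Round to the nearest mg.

2021 mg

f = (1/2)^(12/18) ≈ 0.629961; accumulation ratio R = 1/(1−f) ≈ 2.70242.
Loading dose to hit Cmax,ss on first dose: D_load = D_maint·R ≈ 748 × 2.70242 ≈ 2021.41 mg.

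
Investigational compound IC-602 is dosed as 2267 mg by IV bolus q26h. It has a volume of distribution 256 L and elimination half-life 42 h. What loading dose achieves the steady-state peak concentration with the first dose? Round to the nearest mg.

6498 mg

f = (1/2)^(26/42) ≈ 0.651101; accumulation ratio R = 1/(1−f) ≈ 2.86616.
Loading dose to hit Cmax,ss on first dose: D_load = D_maint·R ≈ 2267 × 2.86616 ≈ 6497.58 mg.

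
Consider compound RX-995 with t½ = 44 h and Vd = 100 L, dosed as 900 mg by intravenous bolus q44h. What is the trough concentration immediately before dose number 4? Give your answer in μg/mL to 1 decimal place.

7.9 μg/mL

f = (1/2)^(τ/t½) = (1/2)^(44/44) ≈ 0.5000.
C₀ = D/Vd = 900/100 ≈ 9.000 μg/mL.
Before the 4th dose, 3 doses have been given. Superposition: Cmin = C₀·(f + f² + … + f^3).
≈ 9.000 × (0.5000 + 0.2500 + 0.1250) ≈ 9.000 × 0.8750 ≈ 7.875 μg/mL.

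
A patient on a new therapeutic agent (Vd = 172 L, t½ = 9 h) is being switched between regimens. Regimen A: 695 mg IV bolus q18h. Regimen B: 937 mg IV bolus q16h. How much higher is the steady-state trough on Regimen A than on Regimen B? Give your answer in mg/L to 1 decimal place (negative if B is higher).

Regimen A: f = (1/2)^(18/9) ≈ 0.2500; Cmin,ss = (695/172)·f/(1−f) ≈ 1.347 mg/L.
Regimen B: f = (1/2)^(16/9) ≈ 0.2916; Cmin,ss = (937/172)·f/(1−f) ≈ 2.242 mg/L.
Difference ≈ 1.347 − 2.242 ≈ -0.895 mg/L.

-0.9 mg/L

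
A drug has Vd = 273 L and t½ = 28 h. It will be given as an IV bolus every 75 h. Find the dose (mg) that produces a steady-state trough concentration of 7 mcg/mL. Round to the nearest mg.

10324 mg

τ/t½ = 75/28 ≈ 2.6786, so f = (1/2)^(75/28) ≈ 0.156196.
Cmin,ss = (D/Vd)·f/(1−f), so D = Cmin,ss·Vd·(1−f)/f.
D = 7 × 273 × (1−f)/f ≈ 7 × 273 × 5.40221 ≈ 10323.62 mg.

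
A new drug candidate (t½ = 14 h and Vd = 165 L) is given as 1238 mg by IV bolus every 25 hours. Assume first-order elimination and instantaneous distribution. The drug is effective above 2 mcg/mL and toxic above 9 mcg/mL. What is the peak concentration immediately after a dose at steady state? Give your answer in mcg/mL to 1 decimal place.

10.6 mcg/mL

τ/t½ = 25/14 ≈ 1.7857, so fraction remaining f = (1/2)^(25/14) ≈ 0.2900.
Accumulation ratio R = 1/(1 − f) ≈ 1/0.7100 ≈ 1.4085.
Single-dose peak C₀ = D/Vd = 1238/165 ≈ 7.503 mcg/mL.
Cmax,ss = C₀/(1 − f) ≈ 7.503/0.7100 ≈ 10.568 mcg/mL.
Peak 10.6 mcg/mL vs MTC 9 mcg/mL: exceeds toxic threshold.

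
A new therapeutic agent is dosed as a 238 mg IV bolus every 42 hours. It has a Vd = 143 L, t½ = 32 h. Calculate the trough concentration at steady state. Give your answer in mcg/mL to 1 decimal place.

Over one 42-h interval, 42/32 ≈ 1.3125 half-lives elapse, leaving f ≈ 0.4026 of each dose.
Single-dose peak C₀ = D/Vd = 238/143 ≈ 1.664 mcg/mL.
Steady-state trough Cmin,ss = C₀·f/(1−f) ≈ 1.664 × 0.4026/0.5974 ≈ 1.121 mcg/mL.

1.1 mcg/mL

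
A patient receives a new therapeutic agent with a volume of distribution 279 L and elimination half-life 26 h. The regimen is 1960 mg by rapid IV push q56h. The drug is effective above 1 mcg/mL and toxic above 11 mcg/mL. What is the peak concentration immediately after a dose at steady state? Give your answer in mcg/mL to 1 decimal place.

Over one 56-h interval, 56/26 ≈ 2.1538 half-lives elapse, leaving f ≈ 0.2247 of each dose.
Accumulation ratio R = 1/(1 − f) ≈ 1/0.7753 ≈ 1.2898.
Each bolus raises the concentration by D/Vd = 1960/279 ≈ 7.025 mcg/mL.
Cmax,ss = C₀/(1 − f) ≈ 7.025/0.7753 ≈ 9.061 mcg/mL.
Peak 9.1 mcg/mL vs MTC 11 mcg/mL: below toxic threshold.

9.1 mcg/mL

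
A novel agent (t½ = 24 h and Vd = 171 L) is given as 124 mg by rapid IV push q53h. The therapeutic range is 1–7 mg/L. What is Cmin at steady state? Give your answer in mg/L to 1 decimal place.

k = ln2/t½ = ln2/24 ≈ 0.028881 h⁻¹; fraction remaining f = e^(−kτ) = e^(−0.028881×53) ≈ 0.2164.
Accumulation ratio R = 1/(1 − f) ≈ 1/0.7836 ≈ 1.2762.
Each bolus raises the concentration by D/Vd = 124/171 ≈ 0.725 mg/L.
Steady-state peak Cmax,ss = C₀·R ≈ 0.725 × 1.2762 ≈ 0.925 mg/L.
Steady-state trough Cmin,ss = Cmax,ss·f ≈ 0.925 × 0.2164 ≈ 0.200 mg/L.
Trough 0.2 mg/L vs MEC 1 mg/L: subtherapeutic.

0.2 mg/L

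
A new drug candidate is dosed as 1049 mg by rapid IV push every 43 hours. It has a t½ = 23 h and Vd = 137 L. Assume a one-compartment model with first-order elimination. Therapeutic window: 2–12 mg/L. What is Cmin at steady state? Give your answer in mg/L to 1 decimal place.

2.9 mg/L

k = ln2/t½ = ln2/23 ≈ 0.030137 h⁻¹; fraction remaining f = e^(−kτ) = e^(−0.030137×43) ≈ 0.2737.
Single-dose peak C₀ = D/Vd = 1049/137 ≈ 7.657 mg/L.
Steady-state trough Cmin,ss = C₀·f/(1−f) ≈ 7.657 × 0.2737/0.7263 ≈ 2.885 mg/L.
Trough 2.9 mg/L vs MEC 2 mg/L: adequate.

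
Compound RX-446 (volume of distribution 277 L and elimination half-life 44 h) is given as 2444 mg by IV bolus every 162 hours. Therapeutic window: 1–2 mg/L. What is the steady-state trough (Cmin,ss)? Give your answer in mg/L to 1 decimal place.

τ/t½ = 162/44 ≈ 3.6818, so fraction remaining f = (1/2)^(162/44) ≈ 0.0779.
Accumulation ratio R = 1/(1 − f) ≈ 1/0.9221 ≈ 1.0845.
Single-dose peak C₀ = D/Vd = 2444/277 ≈ 8.823 mg/L.
Cmax,ss = C₀/(1 − f) ≈ 8.823/0.9221 ≈ 9.568 mg/L.
Steady-state trough Cmin,ss = Cmax,ss·f ≈ 9.568 × 0.0779 ≈ 0.745 mg/L.
Trough 0.7 mg/L vs MEC 1 mg/L: subtherapeutic.

0.7 mg/L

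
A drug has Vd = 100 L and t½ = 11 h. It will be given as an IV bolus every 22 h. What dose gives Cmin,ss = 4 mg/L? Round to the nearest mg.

τ/t½ = 22/11 ≈ 2, so f = (1/2)^(22/11) ≈ 0.250000.
Cmin,ss = (D/Vd)·f/(1−f), so D = Cmin,ss·Vd·(1−f)/f.
D = 4 × 100 × (1−f)/f ≈ 4 × 100 × 3.00000 ≈ 1200.00 mg.

1200 mg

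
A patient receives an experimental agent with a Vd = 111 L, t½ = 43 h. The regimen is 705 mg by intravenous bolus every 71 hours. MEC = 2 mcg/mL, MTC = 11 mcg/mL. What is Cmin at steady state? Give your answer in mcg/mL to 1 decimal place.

3.0 mcg/mL

τ/t½ = 71/43 ≈ 1.6512, so fraction remaining f = (1/2)^(71/43) ≈ 0.3184.
At steady state, accumulation factor R = 1/(1 − e^(−kτ)) ≈ 1.4671.
Each bolus raises the concentration by D/Vd = 705/111 ≈ 6.351 mcg/mL.
Steady-state peak Cmax,ss = C₀·R ≈ 6.351 × 1.4671 ≈ 9.318 mcg/mL.
One interval later, Cmin,ss = Cmax,ss·e^(−kτ) ≈ 9.318 × 0.3184 ≈ 2.967 mcg/mL.
Trough 3.0 mcg/mL vs MEC 2 mcg/mL: adequate.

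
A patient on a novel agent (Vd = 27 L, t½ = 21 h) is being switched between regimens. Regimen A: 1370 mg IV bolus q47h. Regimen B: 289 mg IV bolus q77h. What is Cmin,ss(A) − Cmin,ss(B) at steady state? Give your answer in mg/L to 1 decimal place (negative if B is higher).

Regimen A: f = (1/2)^(47/21) ≈ 0.2120; Cmin,ss = (1370/27)·f/(1−f) ≈ 13.651 mg/L.
Regimen B: f = (1/2)^(77/21) ≈ 0.0787; Cmin,ss = (289/27)·f/(1−f) ≈ 0.914 mg/L.
Difference ≈ 13.651 − 0.914 ≈ 12.737 mg/L.

12.7 mg/L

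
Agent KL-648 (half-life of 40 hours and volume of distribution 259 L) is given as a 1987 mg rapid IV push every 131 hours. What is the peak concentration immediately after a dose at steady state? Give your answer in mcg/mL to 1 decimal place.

8.6 mcg/mL

k = ln2/t½ = ln2/40 ≈ 0.017329 h⁻¹; fraction remaining f = e^(−kτ) = e^(−0.017329×131) ≈ 0.1033.
At steady state, accumulation factor R = 1/(1 − e^(−kτ)) ≈ 1.1152.
Single-dose peak C₀ = D/Vd = 1987/259 ≈ 7.672 mcg/mL.
Cmax,ss = C₀/(1 − f) ≈ 7.672/0.8967 ≈ 8.556 mcg/mL.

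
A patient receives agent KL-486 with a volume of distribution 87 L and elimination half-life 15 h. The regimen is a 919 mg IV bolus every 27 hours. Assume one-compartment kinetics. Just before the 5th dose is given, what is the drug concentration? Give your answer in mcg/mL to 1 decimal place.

f = (1/2)^(τ/t½) = (1/2)^(27/15) ≈ 0.2872.
C₀ = D/Vd = 919/87 ≈ 10.563 mcg/mL.
Before the 5th dose, 4 doses have been given. Superposition: Cmin = C₀·(f + f² + … + f^4).
≈ 10.563 × (0.2872 + 0.0825 + 0.0237 + 0.0068) ≈ 10.563 × 0.4002 ≈ 4.227 mcg/mL.

4.2 mcg/mL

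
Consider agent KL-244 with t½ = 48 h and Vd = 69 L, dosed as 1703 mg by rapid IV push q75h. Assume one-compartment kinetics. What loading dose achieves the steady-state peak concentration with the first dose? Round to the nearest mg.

f = (1/2)^(75/48) ≈ 0.338564; accumulation ratio R = 1/(1−f) ≈ 1.51186.
Loading dose to hit Cmax,ss on first dose: D_load = D_maint·R ≈ 1703 × 1.51186 ≈ 2574.70 mg.

2575 mg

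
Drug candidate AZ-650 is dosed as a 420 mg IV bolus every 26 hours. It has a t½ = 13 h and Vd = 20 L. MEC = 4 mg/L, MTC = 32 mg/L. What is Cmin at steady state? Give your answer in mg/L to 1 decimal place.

7.0 mg/L

The dosing interval is 2 half-lives, so f = 2^(−2) = 0.25.
Accumulation ratio R = 1/(1 − f) = 1/0.75 = 4/3.
Single-dose peak C₀ = D/Vd = 420/20 = 21 mg/L.
Steady-state peak Cmax,ss = C₀·R = 21 × 4/3 ≈ 28.000 mg/L.
Steady-state trough Cmin,ss = Cmax,ss·f ≈ 28.000 × 0.25 ≈ 7.000 mg/L.
Trough 7.0 mg/L vs MEC 4 mg/L: adequate.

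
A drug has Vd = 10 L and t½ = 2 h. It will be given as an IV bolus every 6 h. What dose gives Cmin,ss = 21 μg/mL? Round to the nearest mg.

1470 mg

τ/t½ = 6/2 ≈ 3, so f = (1/2)^(6/2) ≈ 0.125000.
Cmin,ss = (D/Vd)·f/(1−f), so D = Cmin,ss·Vd·(1−f)/f.
D = 21 × 10 × (1−f)/f ≈ 21 × 10 × 7.00000 ≈ 1470.00 mg.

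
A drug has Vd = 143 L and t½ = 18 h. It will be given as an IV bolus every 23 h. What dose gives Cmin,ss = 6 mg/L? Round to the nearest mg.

τ/t½ = 23/18 ≈ 1.2778, so f = (1/2)^(23/18) ≈ 0.412430.
Cmin,ss = (D/Vd)·f/(1−f), so D = Cmin,ss·Vd·(1−f)/f.
D = 6 × 143 × (1−f)/f ≈ 6 × 143 × 1.42465 ≈ 1222.35 mg.

1222 mg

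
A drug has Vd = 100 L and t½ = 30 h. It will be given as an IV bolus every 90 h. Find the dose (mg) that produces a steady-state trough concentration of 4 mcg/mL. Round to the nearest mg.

2800 mg

τ/t½ = 90/30 ≈ 3, so f = (1/2)^(90/30) ≈ 0.125000.
Cmin,ss = (D/Vd)·f/(1−f), so D = Cmin,ss·Vd·(1−f)/f.
D = 4 × 100 × (1−f)/f ≈ 4 × 100 × 7.00000 ≈ 2800.00 mg.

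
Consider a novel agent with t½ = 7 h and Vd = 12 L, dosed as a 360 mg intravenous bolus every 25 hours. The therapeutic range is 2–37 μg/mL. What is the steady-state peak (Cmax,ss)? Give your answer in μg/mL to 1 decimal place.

32.8 μg/mL

Over one 25-h interval, 25/7 ≈ 3.5714 half-lives elapse, leaving f ≈ 0.0841 of each dose.
At steady state, accumulation factor R = 1/(1 − e^(−kτ)) ≈ 1.0918.
Each bolus raises the concentration by D/Vd = 360/12 ≈ 30.000 μg/mL.
Steady-state peak Cmax,ss = C₀·R ≈ 30.000 × 1.0918 ≈ 32.754 μg/mL.
Peak 32.8 μg/mL vs MTC 37 μg/mL: below toxic threshold.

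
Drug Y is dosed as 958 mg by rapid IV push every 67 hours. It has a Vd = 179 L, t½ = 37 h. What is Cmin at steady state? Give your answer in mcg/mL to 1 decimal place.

Over one 67-h interval, 67/37 ≈ 1.8108 half-lives elapse, leaving f ≈ 0.2850 of each dose.
At steady state, accumulation factor R = 1/(1 − e^(−kτ)) ≈ 1.3986.
Single-dose peak C₀ = D/Vd = 958/179 ≈ 5.352 mcg/mL.
Cmax,ss = C₀/(1 − f) ≈ 5.352/0.7150 ≈ 7.485 mcg/mL.
Steady-state trough Cmin,ss = Cmax,ss·f ≈ 7.485 × 0.2850 ≈ 2.133 mcg/mL.

2.1 mcg/mL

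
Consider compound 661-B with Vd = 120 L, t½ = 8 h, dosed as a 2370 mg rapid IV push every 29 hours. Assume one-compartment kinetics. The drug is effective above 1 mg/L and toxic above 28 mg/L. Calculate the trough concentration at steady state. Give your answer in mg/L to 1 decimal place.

Over one 29-h interval, 29/8 ≈ 3.625 half-lives elapse, leaving f ≈ 0.0811 of each dose.
At steady state, accumulation factor R = 1/(1 − e^(−kτ)) ≈ 1.0883.
Each bolus raises the concentration by D/Vd = 2370/120 ≈ 19.750 mg/L.
Cmax,ss = C₀/(1 − f) ≈ 19.750/0.9189 ≈ 21.493 mg/L.
Steady-state trough Cmin,ss = Cmax,ss·f ≈ 21.493 × 0.0811 ≈ 1.743 mg/L.
Trough 1.7 mg/L vs MEC 1 mg/L: adequate.

1.7 mg/L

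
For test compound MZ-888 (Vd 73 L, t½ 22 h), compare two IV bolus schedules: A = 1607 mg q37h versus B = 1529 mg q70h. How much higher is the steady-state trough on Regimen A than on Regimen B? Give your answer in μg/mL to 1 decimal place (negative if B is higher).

7.4 μg/mL

Regimen A: f = (1/2)^(37/22) ≈ 0.3117; Cmin,ss = (1607/73)·f/(1−f) ≈ 9.969 μg/mL.
Regimen B: f = (1/2)^(70/22) ≈ 0.1102; Cmin,ss = (1529/73)·f/(1−f) ≈ 2.594 μg/mL.
Difference ≈ 9.969 − 2.594 ≈ 7.375 μg/mL.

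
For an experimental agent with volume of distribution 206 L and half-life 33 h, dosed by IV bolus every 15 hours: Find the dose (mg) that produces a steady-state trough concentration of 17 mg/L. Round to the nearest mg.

τ/t½ = 15/33 ≈ 0.45455, so f = (1/2)^(15/33) ≈ 0.729740.
Cmin,ss = (D/Vd)·f/(1−f), so D = Cmin,ss·Vd·(1−f)/f.
D = 17 × 206 × (1−f)/f ≈ 17 × 206 × 0.37035 ≈ 1296.97 mg.

1297 mg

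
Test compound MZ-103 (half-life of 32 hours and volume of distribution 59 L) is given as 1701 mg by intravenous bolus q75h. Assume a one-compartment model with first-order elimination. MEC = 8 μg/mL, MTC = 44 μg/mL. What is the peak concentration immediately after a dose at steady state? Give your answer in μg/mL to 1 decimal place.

35.9 μg/mL

τ/t½ = 75/32 ≈ 2.3438, so fraction remaining f = (1/2)^(75/32) ≈ 0.1970.
At steady state, accumulation factor R = 1/(1 − e^(−kτ)) ≈ 1.2453.
Each bolus raises the concentration by D/Vd = 1701/59 ≈ 28.831 μg/mL.
Cmax,ss = C₀/(1 − f) ≈ 28.831/0.8030 ≈ 35.904 μg/mL.
Peak 35.9 μg/mL vs MTC 44 μg/mL: below toxic threshold.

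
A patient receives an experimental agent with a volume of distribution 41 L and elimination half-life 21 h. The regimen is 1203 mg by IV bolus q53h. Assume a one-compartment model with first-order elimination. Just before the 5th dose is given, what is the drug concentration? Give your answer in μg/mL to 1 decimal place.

6.2 μg/mL

f = (1/2)^(τ/t½) = (1/2)^(53/21) ≈ 0.1739.
C₀ = D/Vd = 1203/41 ≈ 29.341 μg/mL.
Before the 5th dose, 4 doses have been given. Superposition: Cmin = C₀·(f + f² + … + f^4).
≈ 29.341 × (0.1739 + 0.0302 + 0.0053 + 0.0009) ≈ 29.341 × 0.2103 ≈ 6.170 μg/mL.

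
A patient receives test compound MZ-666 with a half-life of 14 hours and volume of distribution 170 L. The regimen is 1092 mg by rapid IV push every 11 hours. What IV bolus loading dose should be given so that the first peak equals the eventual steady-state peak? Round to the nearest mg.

f = (1/2)^(11/14) ≈ 0.580065; accumulation ratio R = 1/(1−f) ≈ 2.38132.
Loading dose to hit Cmax,ss on first dose: D_load = D_maint·R ≈ 1092 × 2.38132 ≈ 2600.40 mg.

2600 mg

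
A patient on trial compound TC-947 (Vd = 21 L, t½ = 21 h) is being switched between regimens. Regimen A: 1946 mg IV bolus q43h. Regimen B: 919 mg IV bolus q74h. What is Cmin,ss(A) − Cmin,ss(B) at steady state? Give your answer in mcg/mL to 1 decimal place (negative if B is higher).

Regimen A: f = (1/2)^(43/21) ≈ 0.2419; Cmin,ss = (1946/21)·f/(1−f) ≈ 29.569 mcg/mL.
Regimen B: f = (1/2)^(74/21) ≈ 0.0869; Cmin,ss = (919/21)·f/(1−f) ≈ 4.165 mcg/mL.
Difference ≈ 29.569 − 4.165 ≈ 25.404 mcg/mL.

25.4 mcg/mL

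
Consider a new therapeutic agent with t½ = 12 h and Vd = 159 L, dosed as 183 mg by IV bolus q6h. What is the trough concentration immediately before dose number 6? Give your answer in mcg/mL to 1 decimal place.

2.3 mcg/mL

f = (1/2)^(τ/t½) = (1/2)^(6/12) ≈ 0.7071.
C₀ = D/Vd = 183/159 ≈ 1.151 mcg/mL.
Before the 6th dose, 5 doses have been given. Superposition: Cmin = C₀·(f + f² + … + f^5).
≈ 1.151 × (0.7071 + 0.5000 + 0.3535 + 0.2500 + 0.1768) ≈ 1.151 × 1.9874 ≈ 2.287 mcg/mL.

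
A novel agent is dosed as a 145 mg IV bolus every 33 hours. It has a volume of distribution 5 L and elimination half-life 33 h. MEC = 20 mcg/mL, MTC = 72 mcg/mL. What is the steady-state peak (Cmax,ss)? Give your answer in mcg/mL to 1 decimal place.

The dosing interval is 1 half-life, so f = 2^(−1) = 0.5.
At steady state, R = 1/(1 − 0.5) = 2/1.
Single-dose peak C₀ = D/Vd = 145/5 = 29 mcg/mL.
Steady-state peak Cmax,ss = C₀·R = 29 × 2/1 ≈ 58.000 mcg/mL.
Peak 58.0 mcg/mL vs MTC 72 mcg/mL: below toxic threshold.

58.0 mcg/mL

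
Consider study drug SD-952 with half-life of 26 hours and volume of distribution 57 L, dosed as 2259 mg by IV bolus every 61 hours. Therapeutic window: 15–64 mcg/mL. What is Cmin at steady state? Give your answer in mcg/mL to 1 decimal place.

τ/t½ = 61/26 ≈ 2.3462, so fraction remaining f = (1/2)^(61/26) ≈ 0.1967.
Accumulation ratio R = 1/(1 − f) ≈ 1/0.8033 ≈ 1.2449.
Each bolus raises the concentration by D/Vd = 2259/57 ≈ 39.632 mcg/mL.
Steady-state peak Cmax,ss = C₀·R ≈ 39.632 × 1.2449 ≈ 49.338 mcg/mL.
One interval later, Cmin,ss = Cmax,ss·e^(−kτ) ≈ 49.338 × 0.1967 ≈ 9.705 mcg/mL.
Trough 9.7 mcg/mL vs MEC 15 mcg/mL: subtherapeutic.

9.7 mcg/mL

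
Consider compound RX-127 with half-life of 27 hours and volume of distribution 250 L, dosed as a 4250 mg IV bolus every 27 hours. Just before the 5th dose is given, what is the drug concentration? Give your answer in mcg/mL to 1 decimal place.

f = (1/2)^(τ/t½) = (1/2)^(27/27) ≈ 0.5000.
C₀ = D/Vd = 4250/250 ≈ 17.000 mcg/mL.
Before the 5th dose, 4 doses have been given. Superposition: Cmin = C₀·(f + f² + … + f^4).
≈ 17.000 × (0.5000 + 0.2500 + 0.1250 + 0.0625) ≈ 17.000 × 0.9375 ≈ 15.938 mcg/mL.

15.9 mcg/mL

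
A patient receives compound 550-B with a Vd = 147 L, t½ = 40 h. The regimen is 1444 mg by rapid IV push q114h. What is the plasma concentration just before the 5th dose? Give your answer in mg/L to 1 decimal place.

1.6 mg/L

f = (1/2)^(τ/t½) = (1/2)^(114/40) ≈ 0.1387.
C₀ = D/Vd = 1444/147 ≈ 9.823 mg/L.
Before the 5th dose, 4 doses have been given. Superposition: Cmin = C₀·(f + f² + … + f^4).
≈ 9.823 × (0.1387 + 0.0192 + 0.0027 + 0.0004) ≈ 9.823 × 0.1610 ≈ 1.582 mg/L.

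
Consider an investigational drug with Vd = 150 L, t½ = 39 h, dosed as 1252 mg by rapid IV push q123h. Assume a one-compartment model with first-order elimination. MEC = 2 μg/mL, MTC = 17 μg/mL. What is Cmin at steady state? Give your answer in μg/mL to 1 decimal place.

k = ln2/t½ = ln2/39 ≈ 0.017773 h⁻¹; fraction remaining f = e^(−kτ) = e^(−0.017773×123) ≈ 0.1124.
At steady state, accumulation factor R = 1/(1 − e^(−kτ)) ≈ 1.1266.
Single-dose peak C₀ = D/Vd = 1252/150 ≈ 8.347 μg/mL.
Cmax,ss = C₀/(1 − f) ≈ 8.347/0.8876 ≈ 9.404 μg/mL.
Steady-state trough Cmin,ss = Cmax,ss·f ≈ 9.404 × 0.1124 ≈ 1.057 μg/mL.
Trough 1.1 μg/mL vs MEC 2 μg/mL: subtherapeutic.

1.1 μg/mL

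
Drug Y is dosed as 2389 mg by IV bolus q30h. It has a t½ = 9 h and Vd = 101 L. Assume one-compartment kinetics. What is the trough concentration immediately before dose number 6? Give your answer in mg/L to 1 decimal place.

f = (1/2)^(τ/t½) = (1/2)^(30/9) ≈ 0.0992.
C₀ = D/Vd = 2389/101 ≈ 23.653 mg/L.
Before the 6th dose, 5 doses have been given. Superposition: Cmin = C₀·(f + f² + … + f^5).
≈ 23.653 × (0.0992 + 0.0098 + 0.0010 + 0.0001 + 0.0000) ≈ 23.653 × 0.1101 ≈ 2.604 mg/L.

2.6 mg/L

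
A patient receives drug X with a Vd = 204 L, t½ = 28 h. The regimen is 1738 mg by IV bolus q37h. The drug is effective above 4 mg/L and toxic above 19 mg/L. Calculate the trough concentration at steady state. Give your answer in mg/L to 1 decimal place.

5.7 mg/L

k = ln2/t½ = ln2/28 ≈ 0.024755 h⁻¹; fraction remaining f = e^(−kτ) = e^(−0.024755×37) ≈ 0.4001.
Single-dose peak C₀ = D/Vd = 1738/204 ≈ 8.520 mg/L.
Steady-state trough Cmin,ss = C₀·f/(1−f) ≈ 8.520 × 0.4001/0.5999 ≈ 5.682 mg/L.
Trough 5.7 mg/L vs MEC 4 mg/L: adequate.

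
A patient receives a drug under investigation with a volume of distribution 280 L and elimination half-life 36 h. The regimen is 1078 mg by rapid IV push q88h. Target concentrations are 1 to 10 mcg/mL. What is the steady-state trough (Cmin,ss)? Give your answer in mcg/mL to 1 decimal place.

k = ln2/t½ = ln2/36 ≈ 0.019254 h⁻¹; fraction remaining f = e^(−kτ) = e^(−0.019254×88) ≈ 0.1837.
Each bolus raises the concentration by D/Vd = 1078/280 ≈ 3.850 mcg/mL.
Steady-state trough Cmin,ss = C₀·f/(1−f) ≈ 3.850 × 0.1837/0.8163 ≈ 0.866 mcg/mL.
Trough 0.9 mcg/mL vs MEC 1 mcg/mL: subtherapeutic.

0.9 mcg/mL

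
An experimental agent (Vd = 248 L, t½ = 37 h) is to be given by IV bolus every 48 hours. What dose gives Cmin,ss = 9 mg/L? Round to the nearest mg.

3254 mg

τ/t½ = 48/37 ≈ 1.2973, so f = (1/2)^(48/37) ≈ 0.406888.
Cmin,ss = (D/Vd)·f/(1−f), so D = Cmin,ss·Vd·(1−f)/f.
D = 9 × 248 × (1−f)/f ≈ 9 × 248 × 1.45768 ≈ 3253.54 mg.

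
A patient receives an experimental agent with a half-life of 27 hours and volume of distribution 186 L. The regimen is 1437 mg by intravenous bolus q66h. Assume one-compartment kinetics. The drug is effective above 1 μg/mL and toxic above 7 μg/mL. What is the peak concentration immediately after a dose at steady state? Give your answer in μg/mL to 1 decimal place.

9.5 μg/mL

Over one 66-h interval, 66/27 ≈ 2.4444 half-lives elapse, leaving f ≈ 0.1837 of each dose.
Accumulation ratio R = 1/(1 − f) ≈ 1/0.8163 ≈ 1.2250.
Each bolus raises the concentration by D/Vd = 1437/186 ≈ 7.726 μg/mL.
Steady-state peak Cmax,ss = C₀·R ≈ 7.726 × 1.2250 ≈ 9.464 μg/mL.
Peak 9.5 μg/mL vs MTC 7 μg/mL: exceeds toxic threshold.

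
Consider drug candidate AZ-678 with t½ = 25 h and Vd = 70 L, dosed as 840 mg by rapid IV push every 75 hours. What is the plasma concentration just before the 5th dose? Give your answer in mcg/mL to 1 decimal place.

f = (1/2)^(τ/t½) = (1/2)^(75/25) ≈ 0.1250.
C₀ = D/Vd = 840/70 ≈ 12.000 mcg/mL.
Before the 5th dose, 4 doses have been given. Superposition: Cmin = C₀·(f + f² + … + f^4).
≈ 12.000 × (0.1250 + 0.0156 + 0.0020 + 0.0002) ≈ 12.000 × 0.1428 ≈ 1.714 mcg/mL.

1.7 mcg/mL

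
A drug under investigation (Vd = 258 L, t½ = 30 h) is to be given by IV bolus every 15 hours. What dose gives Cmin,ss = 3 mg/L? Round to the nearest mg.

321 mg

τ/t½ = 15/30 ≈ 0.5, so f = (1/2)^(15/30) ≈ 0.707107.
Cmin,ss = (D/Vd)·f/(1−f), so D = Cmin,ss·Vd·(1−f)/f.
D = 3 × 258 × (1−f)/f ≈ 3 × 258 × 0.41421 ≈ 320.60 mg.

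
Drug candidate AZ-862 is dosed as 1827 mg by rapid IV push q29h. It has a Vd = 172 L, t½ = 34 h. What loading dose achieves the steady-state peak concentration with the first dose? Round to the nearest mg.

f = (1/2)^(29/34) ≈ 0.553655; accumulation ratio R = 1/(1−f) ≈ 2.24042.
Loading dose to hit Cmax,ss on first dose: D_load = D_maint·R ≈ 1827 × 2.24042 ≈ 4093.25 mg.

4093 mg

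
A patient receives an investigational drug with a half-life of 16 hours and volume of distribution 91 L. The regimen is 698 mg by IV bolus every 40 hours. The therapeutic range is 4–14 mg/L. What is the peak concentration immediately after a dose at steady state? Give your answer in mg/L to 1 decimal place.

9.3 mg/L

τ/t½ = 40/16 ≈ 2.5, so fraction remaining f = (1/2)^(40/16) ≈ 0.1768.
At steady state, accumulation factor R = 1/(1 − e^(−kτ)) ≈ 1.2148.
Each bolus raises the concentration by D/Vd = 698/91 ≈ 7.670 mg/L.
Steady-state peak Cmax,ss = C₀·R ≈ 7.670 × 1.2148 ≈ 9.318 mg/L.
Peak 9.3 mg/L vs MTC 14 mg/L: below toxic threshold.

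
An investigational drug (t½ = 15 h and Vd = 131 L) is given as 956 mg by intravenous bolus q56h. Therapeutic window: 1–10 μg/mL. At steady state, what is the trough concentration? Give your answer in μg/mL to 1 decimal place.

Over one 56-h interval, 56/15 ≈ 3.7333 half-lives elapse, leaving f ≈ 0.0752 of each dose.
At steady state, accumulation factor R = 1/(1 − e^(−kτ)) ≈ 1.0813.
Single-dose peak C₀ = D/Vd = 956/131 ≈ 7.298 μg/mL.
Cmax,ss = C₀/(1 − f) ≈ 7.298/0.9248 ≈ 7.891 μg/mL.
One interval later, Cmin,ss = Cmax,ss·e^(−kτ) ≈ 7.891 × 0.0752 ≈ 0.593 μg/mL.
Trough 0.6 μg/mL vs MEC 1 μg/mL: subtherapeutic.

0.6 μg/mL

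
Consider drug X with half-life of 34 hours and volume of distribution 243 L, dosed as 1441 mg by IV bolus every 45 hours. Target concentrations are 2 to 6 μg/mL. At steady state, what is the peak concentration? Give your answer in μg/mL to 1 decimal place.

9.9 μg/mL

k = ln2/t½ = ln2/34 ≈ 0.020387 h⁻¹; fraction remaining f = e^(−kτ) = e^(−0.020387×45) ≈ 0.3996.
At steady state, accumulation factor R = 1/(1 − e^(−kτ)) ≈ 1.6656.
Each bolus raises the concentration by D/Vd = 1441/243 ≈ 5.930 μg/mL.
Steady-state peak Cmax,ss = C₀·R ≈ 5.930 × 1.6656 ≈ 9.877 μg/mL.
Peak 9.9 μg/mL vs MTC 6 μg/mL: exceeds toxic threshold.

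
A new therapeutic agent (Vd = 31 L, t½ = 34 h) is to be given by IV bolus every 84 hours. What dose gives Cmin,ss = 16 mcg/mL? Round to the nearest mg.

τ/t½ = 84/34 ≈ 2.4706, so f = (1/2)^(84/34) ≈ 0.180418.
Cmin,ss = (D/Vd)·f/(1−f), so D = Cmin,ss·Vd·(1−f)/f.
D = 16 × 31 × (1−f)/f ≈ 16 × 31 × 4.54268 ≈ 2253.17 mg.

2253 mg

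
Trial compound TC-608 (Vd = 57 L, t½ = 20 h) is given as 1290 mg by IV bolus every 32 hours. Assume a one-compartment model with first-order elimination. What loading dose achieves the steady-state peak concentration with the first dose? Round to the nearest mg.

1925 mg

f = (1/2)^(32/20) ≈ 0.329877; accumulation ratio R = 1/(1−f) ≈ 1.49226.
Loading dose to hit Cmax,ss on first dose: D_load = D_maint·R ≈ 1290 × 1.49226 ≈ 1925.02 mg.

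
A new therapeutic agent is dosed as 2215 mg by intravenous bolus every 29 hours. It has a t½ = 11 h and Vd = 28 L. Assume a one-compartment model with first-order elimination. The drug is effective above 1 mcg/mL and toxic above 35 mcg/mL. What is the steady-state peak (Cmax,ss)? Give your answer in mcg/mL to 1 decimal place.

94.3 mcg/mL

Over one 29-h interval, 29/11 ≈ 2.6364 half-lives elapse, leaving f ≈ 0.1608 of each dose.
Accumulation ratio R = 1/(1 − f) ≈ 1/0.8392 ≈ 1.1916.
Single-dose peak C₀ = D/Vd = 2215/28 ≈ 79.107 mcg/mL.
Steady-state peak Cmax,ss = C₀·R ≈ 79.107 × 1.1916 ≈ 94.264 mcg/mL.
Peak 94.3 mcg/mL vs MTC 35 mcg/mL: exceeds toxic threshold.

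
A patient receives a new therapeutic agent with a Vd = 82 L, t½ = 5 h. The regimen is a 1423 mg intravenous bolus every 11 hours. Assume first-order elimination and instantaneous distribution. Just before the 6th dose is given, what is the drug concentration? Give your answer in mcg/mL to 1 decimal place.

4.8 mcg/mL

f = (1/2)^(τ/t½) = (1/2)^(11/5) ≈ 0.2176.
C₀ = D/Vd = 1423/82 ≈ 17.354 mcg/mL.
Before the 6th dose, 5 doses have been given. Superposition: Cmin = C₀·(f + f² + … + f^5).
≈ 17.354 × (0.2176 + 0.0473 + 0.0103 + 0.0022 + 0.0005) ≈ 17.354 × 0.2779 ≈ 4.823 mcg/mL.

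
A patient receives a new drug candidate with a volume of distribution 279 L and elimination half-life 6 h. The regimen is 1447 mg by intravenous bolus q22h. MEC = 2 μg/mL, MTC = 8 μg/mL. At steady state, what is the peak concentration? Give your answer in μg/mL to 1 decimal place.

Over one 22-h interval, 22/6 ≈ 3.6667 half-lives elapse, leaving f ≈ 0.0787 of each dose.
At steady state, accumulation factor R = 1/(1 − e^(−kτ)) ≈ 1.0854.
Single-dose peak C₀ = D/Vd = 1447/279 ≈ 5.186 μg/mL.
Steady-state peak Cmax,ss = C₀·R ≈ 5.186 × 1.0854 ≈ 5.629 μg/mL.
Peak 5.6 μg/mL vs MTC 8 μg/mL: below toxic threshold.

5.6 μg/mL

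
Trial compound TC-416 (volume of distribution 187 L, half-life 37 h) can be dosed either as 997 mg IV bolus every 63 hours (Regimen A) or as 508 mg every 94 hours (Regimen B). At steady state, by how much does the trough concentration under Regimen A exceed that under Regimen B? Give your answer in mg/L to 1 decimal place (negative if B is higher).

1.8 mg/L

Regimen A: f = (1/2)^(63/37) ≈ 0.3072; Cmin,ss = (997/187)·f/(1−f) ≈ 2.364 mg/L.
Regimen B: f = (1/2)^(94/37) ≈ 0.1719; Cmin,ss = (508/187)·f/(1−f) ≈ 0.564 mg/L.
Difference ≈ 2.364 − 0.564 ≈ 1.800 mg/L.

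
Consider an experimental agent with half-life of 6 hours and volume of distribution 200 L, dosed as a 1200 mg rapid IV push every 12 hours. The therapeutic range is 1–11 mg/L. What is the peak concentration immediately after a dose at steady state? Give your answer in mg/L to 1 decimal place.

8.0 mg/L

τ = 12 h = 2 half-lives, so f = (1/2)^2 = 0.25.
Accumulation ratio R = 1/(1 − f) = 1/0.75 = 4/3.
Single-dose peak C₀ = D/Vd = 1200/200 = 6 mg/L.
Steady-state peak Cmax,ss = C₀·R = 6 × 4/3 ≈ 8.000 mg/L.
Peak 8.0 mg/L vs MTC 11 mg/L: below toxic threshold.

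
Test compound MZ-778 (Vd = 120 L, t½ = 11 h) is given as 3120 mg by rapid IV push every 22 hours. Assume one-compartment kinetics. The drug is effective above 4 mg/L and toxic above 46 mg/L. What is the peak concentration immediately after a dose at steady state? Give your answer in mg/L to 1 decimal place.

The dosing interval is 2 half-lives, so f = 2^(−2) = 0.25.
Accumulation ratio R = 1/(1 − f) = 1/0.75 = 4/3.
Single-dose peak C₀ = D/Vd = 3120/120 = 26 mg/L.
Steady-state peak Cmax,ss = C₀·R = 26 × 4/3 ≈ 34.667 mg/L.
Peak 34.7 mg/L vs MTC 46 mg/L: below toxic threshold.

34.7 mg/L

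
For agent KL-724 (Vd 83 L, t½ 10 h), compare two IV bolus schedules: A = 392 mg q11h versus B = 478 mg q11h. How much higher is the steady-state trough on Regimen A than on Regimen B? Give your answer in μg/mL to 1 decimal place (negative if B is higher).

-0.9 μg/mL

Regimen A: f = (1/2)^(11/10) ≈ 0.4665; Cmin,ss = (392/83)·f/(1−f) ≈ 4.130 μg/mL.
Regimen B: f = (1/2)^(11/10) ≈ 0.4665; Cmin,ss = (478/83)·f/(1−f) ≈ 5.036 μg/mL.
Difference ≈ 4.130 − 5.036 ≈ -0.906 μg/mL.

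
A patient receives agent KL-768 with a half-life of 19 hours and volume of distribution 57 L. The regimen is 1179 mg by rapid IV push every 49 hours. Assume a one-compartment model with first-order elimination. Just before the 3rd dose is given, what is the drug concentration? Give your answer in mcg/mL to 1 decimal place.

f = (1/2)^(τ/t½) = (1/2)^(49/19) ≈ 0.1674.
C₀ = D/Vd = 1179/57 ≈ 20.684 mcg/mL.
Before the 3rd dose, 2 doses have been given. Superposition: Cmin = C₀·(f + f²).
≈ 20.684 × (0.1674 + 0.0280) ≈ 20.684 × 0.1954 ≈ 4.042 mcg/mL.

4.0 mcg/mL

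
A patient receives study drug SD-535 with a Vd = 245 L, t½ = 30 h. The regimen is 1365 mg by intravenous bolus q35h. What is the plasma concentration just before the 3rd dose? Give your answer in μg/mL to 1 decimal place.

f = (1/2)^(τ/t½) = (1/2)^(35/30) ≈ 0.4454.
C₀ = D/Vd = 1365/245 ≈ 5.571 μg/mL.
Before the 3rd dose, 2 doses have been given. Superposition: Cmin = C₀·(f + f²).
≈ 5.571 × (0.4454 + 0.1984) ≈ 5.571 × 0.6438 ≈ 3.587 μg/mL.

3.6 μg/mL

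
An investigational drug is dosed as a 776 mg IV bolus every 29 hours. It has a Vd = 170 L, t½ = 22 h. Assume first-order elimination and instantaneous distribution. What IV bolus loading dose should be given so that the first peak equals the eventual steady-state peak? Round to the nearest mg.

f = (1/2)^(29/22) ≈ 0.401040; accumulation ratio R = 1/(1−f) ≈ 1.66956.
Loading dose to hit Cmax,ss on first dose: D_load = D_maint·R ≈ 776 × 1.66956 ≈ 1295.58 mg.

1296 mg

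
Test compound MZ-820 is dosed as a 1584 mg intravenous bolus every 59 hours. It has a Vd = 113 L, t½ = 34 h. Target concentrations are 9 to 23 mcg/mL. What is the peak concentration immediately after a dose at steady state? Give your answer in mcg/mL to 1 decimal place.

τ/t½ = 59/34 ≈ 1.7353, so fraction remaining f = (1/2)^(59/34) ≈ 0.3003.
Accumulation ratio R = 1/(1 − f) ≈ 1/0.6997 ≈ 1.4292.
Each bolus raises the concentration by D/Vd = 1584/113 ≈ 14.018 mcg/mL.
Steady-state peak Cmax,ss = C₀·R ≈ 14.018 × 1.4292 ≈ 20.035 mcg/mL.
Peak 20.0 mcg/mL vs MTC 23 mcg/mL: below toxic threshold.

20.0 mcg/mL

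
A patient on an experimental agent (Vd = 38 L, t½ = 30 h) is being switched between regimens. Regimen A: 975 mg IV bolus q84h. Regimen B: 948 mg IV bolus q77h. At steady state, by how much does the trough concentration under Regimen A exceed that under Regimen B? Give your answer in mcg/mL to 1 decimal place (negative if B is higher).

-0.8 mcg/mL

Regimen A: f = (1/2)^(84/30) ≈ 0.1436; Cmin,ss = (975/38)·f/(1−f) ≈ 4.302 mcg/mL.
Regimen B: f = (1/2)^(77/30) ≈ 0.1688; Cmin,ss = (948/38)·f/(1−f) ≈ 5.066 mcg/mL.
Difference ≈ 4.302 − 5.066 ≈ -0.764 mcg/mL.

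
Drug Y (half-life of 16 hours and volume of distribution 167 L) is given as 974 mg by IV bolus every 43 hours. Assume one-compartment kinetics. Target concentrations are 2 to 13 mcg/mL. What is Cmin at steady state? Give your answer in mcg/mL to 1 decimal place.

Over one 43-h interval, 43/16 ≈ 2.6875 half-lives elapse, leaving f ≈ 0.1552 of each dose.
At steady state, accumulation factor R = 1/(1 − e^(−kτ)) ≈ 1.1837.
Each bolus raises the concentration by D/Vd = 974/167 ≈ 5.832 mcg/mL.
Steady-state peak Cmax,ss = C₀·R ≈ 5.832 × 1.1837 ≈ 6.903 mcg/mL.
One interval later, Cmin,ss = Cmax,ss·e^(−kτ) ≈ 6.903 × 0.1552 ≈ 1.071 mcg/mL.
Trough 1.1 mcg/mL vs MEC 2 mcg/mL: subtherapeutic.

1.1 mcg/mL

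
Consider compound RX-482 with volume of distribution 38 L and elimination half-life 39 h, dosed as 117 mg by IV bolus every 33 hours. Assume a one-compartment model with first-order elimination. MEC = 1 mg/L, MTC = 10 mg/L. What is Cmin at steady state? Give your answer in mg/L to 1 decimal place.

3.9 mg/L

τ/t½ = 33/39 ≈ 0.84615, so fraction remaining f = (1/2)^(33/39) ≈ 0.5563.
Accumulation ratio R = 1/(1 − f) ≈ 1/0.4437 ≈ 2.2538.
Single-dose peak C₀ = D/Vd = 117/38 ≈ 3.079 mg/L.
Cmax,ss = C₀/(1 − f) ≈ 3.079/0.4437 ≈ 6.939 mg/L.
Steady-state trough Cmin,ss = Cmax,ss·f ≈ 6.939 × 0.5563 ≈ 3.860 mg/L.
Trough 3.9 mg/L vs MEC 1 mg/L: adequate.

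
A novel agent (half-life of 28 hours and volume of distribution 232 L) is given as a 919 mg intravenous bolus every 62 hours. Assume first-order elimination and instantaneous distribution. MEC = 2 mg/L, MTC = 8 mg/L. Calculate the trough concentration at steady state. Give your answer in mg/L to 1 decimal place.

τ/t½ = 62/28 ≈ 2.2143, so fraction remaining f = (1/2)^(62/28) ≈ 0.2155.
At steady state, accumulation factor R = 1/(1 − e^(−kτ)) ≈ 1.2747.
Single-dose peak C₀ = D/Vd = 919/232 ≈ 3.961 mg/L.
Cmax,ss = C₀/(1 − f) ≈ 3.961/0.7845 ≈ 5.049 mg/L.
Steady-state trough Cmin,ss = Cmax,ss·f ≈ 5.049 × 0.2155 ≈ 1.088 mg/L.
Trough 1.1 mg/L vs MEC 2 mg/L: subtherapeutic.

1.1 mg/L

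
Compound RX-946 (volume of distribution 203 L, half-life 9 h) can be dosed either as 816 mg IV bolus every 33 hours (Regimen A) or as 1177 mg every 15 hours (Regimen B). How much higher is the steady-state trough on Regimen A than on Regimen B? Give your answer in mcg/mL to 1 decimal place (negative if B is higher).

-2.3 mcg/mL

Regimen A: f = (1/2)^(33/9) ≈ 0.0787; Cmin,ss = (816/203)·f/(1−f) ≈ 0.343 mcg/mL.
Regimen B: f = (1/2)^(15/9) ≈ 0.3150; Cmin,ss = (1177/203)·f/(1−f) ≈ 2.666 mcg/mL.
Difference ≈ 0.343 − 2.666 ≈ -2.323 mcg/mL.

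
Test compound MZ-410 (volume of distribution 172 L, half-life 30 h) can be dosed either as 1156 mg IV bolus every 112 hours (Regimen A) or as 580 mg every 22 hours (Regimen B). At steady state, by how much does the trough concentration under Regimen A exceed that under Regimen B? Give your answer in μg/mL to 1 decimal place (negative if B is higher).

-4.5 μg/mL

Regimen A: f = (1/2)^(112/30) ≈ 0.0752; Cmin,ss = (1156/172)·f/(1−f) ≈ 0.547 μg/mL.
Regimen B: f = (1/2)^(22/30) ≈ 0.6015; Cmin,ss = (580/172)·f/(1−f) ≈ 5.090 μg/mL.
Difference ≈ 0.547 − 5.090 ≈ -4.543 μg/mL.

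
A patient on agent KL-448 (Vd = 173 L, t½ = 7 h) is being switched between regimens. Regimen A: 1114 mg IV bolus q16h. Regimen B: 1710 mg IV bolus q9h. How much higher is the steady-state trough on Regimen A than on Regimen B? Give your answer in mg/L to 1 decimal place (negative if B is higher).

Regimen A: f = (1/2)^(16/7) ≈ 0.2051; Cmin,ss = (1114/173)·f/(1−f) ≈ 1.661 mg/L.
Regimen B: f = (1/2)^(9/7) ≈ 0.4102; Cmin,ss = (1710/173)·f/(1−f) ≈ 6.874 mg/L.
Difference ≈ 1.661 − 6.874 ≈ -5.213 mg/L.

-5.2 mg/L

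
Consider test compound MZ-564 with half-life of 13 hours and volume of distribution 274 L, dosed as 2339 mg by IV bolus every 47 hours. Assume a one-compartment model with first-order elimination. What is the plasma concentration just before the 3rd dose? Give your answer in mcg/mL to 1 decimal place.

0.8 mcg/mL

f = (1/2)^(τ/t½) = (1/2)^(47/13) ≈ 0.0816.
C₀ = D/Vd = 2339/274 ≈ 8.536 mcg/mL.
Before the 3rd dose, 2 doses have been given. Superposition: Cmin = C₀·(f + f²).
≈ 8.536 × (0.0816 + 0.0067) ≈ 8.536 × 0.0883 ≈ 0.754 mcg/mL.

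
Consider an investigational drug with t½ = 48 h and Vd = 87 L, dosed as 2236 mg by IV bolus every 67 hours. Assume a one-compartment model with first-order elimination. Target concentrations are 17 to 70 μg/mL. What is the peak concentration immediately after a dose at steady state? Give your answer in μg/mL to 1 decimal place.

τ/t½ = 67/48 ≈ 1.3958, so fraction remaining f = (1/2)^(67/48) ≈ 0.3800.
At steady state, accumulation factor R = 1/(1 − e^(−kτ)) ≈ 1.6129.
Each bolus raises the concentration by D/Vd = 2236/87 ≈ 25.701 μg/mL.
Steady-state peak Cmax,ss = C₀·R ≈ 25.701 × 1.6129 ≈ 41.453 μg/mL.
Peak 41.5 μg/mL vs MTC 70 μg/mL: below toxic threshold.

41.5 μg/mL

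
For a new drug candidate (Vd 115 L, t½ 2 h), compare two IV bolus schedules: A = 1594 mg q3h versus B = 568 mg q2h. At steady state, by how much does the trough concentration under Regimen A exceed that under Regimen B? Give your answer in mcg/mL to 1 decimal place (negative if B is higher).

Regimen A: f = (1/2)^(3/2) ≈ 0.3536; Cmin,ss = (1594/115)·f/(1−f) ≈ 7.582 mcg/mL.
Regimen B: f = (1/2)^(2/2) ≈ 0.5000; Cmin,ss = (568/115)·f/(1−f) ≈ 4.939 mcg/mL.
Difference ≈ 7.582 − 4.939 ≈ 2.643 mcg/mL.

2.6 mcg/mL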